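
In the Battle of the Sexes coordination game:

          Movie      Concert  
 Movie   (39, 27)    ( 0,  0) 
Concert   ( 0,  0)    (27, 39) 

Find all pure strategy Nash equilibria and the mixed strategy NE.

Pure NE: (Movie, Movie) and (Concert, Concert); Mixed NE: p = 0.5909, q = 0.4091

Work:
Check pure NE:
(Movie, Movie): (39, 27) - no unilateral deviation beneficial
(Concert, Concert): (27, 39) - no unilateral deviation beneficial
Mixed NE: P1 plays Movie with p = 0.5909, P2 plays Movie with q = 0.4091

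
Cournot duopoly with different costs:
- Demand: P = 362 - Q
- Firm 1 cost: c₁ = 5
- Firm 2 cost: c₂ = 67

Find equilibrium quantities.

q₁* = 139.67, q₂* = 77.67

Work:
Reaction: q₁ = (362 - 5 - q₂)/2
Reaction: q₂ = (362 - 67 - q₁)/2
Solve simultaneously:
q₁* = (362 - 2×5 + 67)/3 = 139.67
q₂* = (362 - 2×67 + 5)/3 = 77.67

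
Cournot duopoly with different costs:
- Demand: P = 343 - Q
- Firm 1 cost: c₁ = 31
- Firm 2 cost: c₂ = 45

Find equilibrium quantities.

q₁* = 108.67, q₂* = 94.67

Work:
Reaction: q₁ = (343 - 31 - q₂)/2
Reaction: q₂ = (343 - 45 - q₁)/2
Solve simultaneously:
q₁* = (343 - 2×31 + 45)/3 = 108.67
q₂* = (343 - 2×45 + 31)/3 = 94.67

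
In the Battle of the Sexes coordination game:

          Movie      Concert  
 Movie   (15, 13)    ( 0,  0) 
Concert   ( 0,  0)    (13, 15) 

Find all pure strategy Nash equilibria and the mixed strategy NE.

Pure NE: (Movie, Movie) and (Concert, Concert); Mixed NE: p = 0.5357, q = 0.4643

Work:
Check pure NE:
(Movie, Movie): (15, 13) - no unilateral deviation beneficial
(Concert, Concert): (13, 15) - no unilateral deviation beneficial
Mixed NE: P1 plays Movie with p = 0.5357, P2 plays Movie with q = 0.4643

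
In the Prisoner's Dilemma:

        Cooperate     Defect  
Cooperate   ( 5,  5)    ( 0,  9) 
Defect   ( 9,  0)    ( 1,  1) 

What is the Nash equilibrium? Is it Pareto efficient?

(Defect, Defect) is NE; not Pareto efficient

Work:
Defect dominates Cooperate for both players:
If P2 cooperates: Defect (9) > Cooperate (5)
If P2 defects: Defect (1) > Cooperate (0)
NE: (Defect, Defect) with payoff (1, 1)
But (Cooperate, Cooperate) = (5, 5) Pareto dominates (1, 1)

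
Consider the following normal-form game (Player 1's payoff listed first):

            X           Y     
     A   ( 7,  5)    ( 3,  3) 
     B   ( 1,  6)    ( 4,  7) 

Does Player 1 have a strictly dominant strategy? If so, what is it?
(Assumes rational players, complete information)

No strictly dominant strategy exists for Player 1

Work:
A strategy strictly dominates another if it gives a strictly higher payoff against every opponent action. Compare each pair of P1's strategies column-by-column:
  A vs B: [7 vs 1, 3 vs 4] → A does not strictly dominate B (column Y: 3 ≤ 4)
  B vs A: [1 vs 7, 4 vs 3] → B does not strictly dominate A (column X: 1 ≤ 7)
No single strategy strictly dominates all others → no strictly dominant strategy.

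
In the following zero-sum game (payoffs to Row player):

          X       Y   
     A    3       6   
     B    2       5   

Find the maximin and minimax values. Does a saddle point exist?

Maximin = 3, Minimax = 3, Saddle: True

Work:
Row minimums: [3, 2] → maximin = 3
Column maximums: [3, 6] → minimax = 3
Saddle point exists! Game value = 3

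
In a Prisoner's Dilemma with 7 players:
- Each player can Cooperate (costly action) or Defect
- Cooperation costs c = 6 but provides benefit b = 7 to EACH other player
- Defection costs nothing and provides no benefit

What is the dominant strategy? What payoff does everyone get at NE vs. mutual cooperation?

Dominant: Defect; NE payoff = 0; Coop payoff = 36

Work:
Defect dominates (saves cost c = 6, benefit to others is external)
NE: All defect → everyone gets 0
If all cooperate: each receives (6)×7 - 6 = 36
Social dilemma: 36 > 0 but NE gives 0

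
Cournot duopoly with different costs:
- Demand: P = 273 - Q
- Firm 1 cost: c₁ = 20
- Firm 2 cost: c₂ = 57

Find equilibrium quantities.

q₁* = 96.67, q₂* = 59.67

Work:
Reaction: q₁ = (273 - 20 - q₂)/2
Reaction: q₂ = (273 - 57 - q₁)/2
Solve simultaneously:
q₁* = (273 - 2×20 + 57)/3 = 96.67
q₂* = (273 - 2×57 + 20)/3 = 59.67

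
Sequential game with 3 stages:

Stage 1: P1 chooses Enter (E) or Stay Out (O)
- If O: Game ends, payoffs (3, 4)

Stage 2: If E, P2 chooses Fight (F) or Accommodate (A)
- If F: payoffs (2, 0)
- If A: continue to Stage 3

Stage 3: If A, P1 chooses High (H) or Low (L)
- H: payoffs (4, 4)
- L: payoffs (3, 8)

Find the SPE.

SPE: (E, A, H); Outcome (4, 4)

Work:
Stage 3: P1 chooses H (4 vs 3)
Stage 2: P2: F->0, A->4 (anticipating H). Choose A
Stage 1: P1: O->3, E->4 (anticipating A, H). Choose E
SPE path: E -> A -> H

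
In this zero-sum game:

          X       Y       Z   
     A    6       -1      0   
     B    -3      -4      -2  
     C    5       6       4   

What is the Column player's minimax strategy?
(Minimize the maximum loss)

Column should play Z, value = 4

Work:
Column player minimizes Row's maximum payoff:
Column X: max payoff to Row = 6
Column Y: max payoff to Row = 6
Column Z: max payoff to Row = 4
Minimum is 4, achieved by column Z.
Minimax strategy: Z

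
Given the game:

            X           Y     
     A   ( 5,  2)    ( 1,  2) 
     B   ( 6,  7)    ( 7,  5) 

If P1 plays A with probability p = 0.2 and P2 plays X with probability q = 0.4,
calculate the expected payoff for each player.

E[P1] = 5.8, E[P2] = 5.04

Work:
E[P1] = p·q·π₁(A,X) + p·(1-q)·π₁(A,Y) + (1-p)·q·π₁(B,X) + (1-p)·(1-q)·π₁(B,Y)
= 0.2·0.4·5 + 0.2·0.6·1 + 0.8·0.4·6 + 0.8·0.6·7
= 5.8

E[P2] = 5.04 (similar calculation)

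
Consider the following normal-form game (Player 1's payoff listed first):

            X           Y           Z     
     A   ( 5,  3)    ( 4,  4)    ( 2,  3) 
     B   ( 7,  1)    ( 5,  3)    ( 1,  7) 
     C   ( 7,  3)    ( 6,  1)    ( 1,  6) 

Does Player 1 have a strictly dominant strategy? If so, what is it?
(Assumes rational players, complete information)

No strictly dominant strategy exists for Player 1

Work:
A strategy strictly dominates another if it gives a strictly higher payoff against every opponent action. Compare each pair of P1's strategies column-by-column:
  A vs B: [5 vs 7, 4 vs 5, 2 vs 1] → A does not strictly dominate B (column X: 5 ≤ 7)
  A vs C: [5 vs 7, 4 vs 6, 2 vs 1] → A does not strictly dominate C (column X: 5 ≤ 7)
  B vs A: [7 vs 5, 5 vs 4, 1 vs 2] → B does not strictly dominate A (column Z: 1 ≤ 2)
  B vs C: [7 vs 7, 5 vs 6, 1 vs 1] → B does not strictly dominate C (column X: 7 ≤ 7)
  C vs A: [7 vs 5, 6 vs 4, 1 vs 2] → C does not strictly dominate A (column Z: 1 ≤ 2)
  C vs B: [7 vs 7, 6 vs 5, 1 vs 1] → C does not strictly dominate B (column X: 7 ≤ 7)
No single strategy strictly dominates all others → no strictly dominant strategy.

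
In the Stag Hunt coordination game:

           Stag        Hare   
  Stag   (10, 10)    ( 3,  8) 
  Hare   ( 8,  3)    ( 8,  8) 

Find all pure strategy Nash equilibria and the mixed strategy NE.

Pure NE: (Stag, Stag) and (Hare, Hare); Mixed NE: p = 0.7143, q = 0.7143

Work:
Check pure NE:
(Stag, Stag): (10, 10) - no unilateral deviation beneficial
(Hare, Hare): (8, 8) - no unilateral deviation beneficial
Mixed NE: P1 plays Stag with p = 0.7143, P2 plays Stag with q = 0.7143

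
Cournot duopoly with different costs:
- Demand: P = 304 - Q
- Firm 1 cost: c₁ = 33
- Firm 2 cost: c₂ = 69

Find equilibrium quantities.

q₁* = 102.33, q₂* = 66.33

Work:
Reaction: q₁ = (304 - 33 - q₂)/2
Reaction: q₂ = (304 - 69 - q₁)/2
Solve simultaneously:
q₁* = (304 - 2×33 + 69)/3 = 102.33
q₂* = (304 - 2×69 + 33)/3 = 66.33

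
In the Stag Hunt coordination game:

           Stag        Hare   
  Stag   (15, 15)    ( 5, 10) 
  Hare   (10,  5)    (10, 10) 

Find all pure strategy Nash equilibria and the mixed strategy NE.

Pure NE: (Stag, Stag) and (Hare, Hare); Mixed NE: p = 0.5, q = 0.5

Work:
Check pure NE:
(Stag, Stag): (15, 15) - no unilateral deviation beneficial
(Hare, Hare): (10, 10) - no unilateral deviation beneficial
Mixed NE: P1 plays Stag with p = 0.5, P2 plays Stag with q = 0.5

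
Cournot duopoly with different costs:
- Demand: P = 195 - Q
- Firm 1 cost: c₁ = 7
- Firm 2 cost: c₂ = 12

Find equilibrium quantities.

q₁* = 64.33, q₂* = 59.33

Work:
Reaction: q₁ = (195 - 7 - q₂)/2
Reaction: q₂ = (195 - 12 - q₁)/2
Solve simultaneously:
q₁* = (195 - 2×7 + 12)/3 = 64.33
q₂* = (195 - 2×12 + 7)/3 = 59.33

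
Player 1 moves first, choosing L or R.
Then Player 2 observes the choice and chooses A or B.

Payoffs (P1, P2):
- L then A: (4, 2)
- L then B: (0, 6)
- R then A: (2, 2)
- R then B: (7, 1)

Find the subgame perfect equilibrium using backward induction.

P1 plays R, P2 plays B after L and A after R; Payoff (2, 2)

Work:
Backward induction:
After L: P2 chooses B → P1 gets 0
After R: P2 chooses A → P1 gets 2
P1 chooses R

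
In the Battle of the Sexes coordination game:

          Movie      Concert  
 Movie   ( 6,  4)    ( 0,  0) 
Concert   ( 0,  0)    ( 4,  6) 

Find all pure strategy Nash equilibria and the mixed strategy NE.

Pure NE: (Movie, Movie) and (Concert, Concert); Mixed NE: p = 0.6, q = 0.4

Work:
Check pure NE:
(Movie, Movie): (6, 4) - no unilateral deviation beneficial
(Concert, Concert): (4, 6) - no unilateral deviation beneficial
Mixed NE: P1 plays Movie with p = 0.6, P2 plays Movie with q = 0.4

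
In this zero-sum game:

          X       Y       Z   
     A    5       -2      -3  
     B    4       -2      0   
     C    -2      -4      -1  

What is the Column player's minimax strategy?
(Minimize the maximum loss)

Column should play Y, value = -2

Work:
Column player minimizes Row's maximum payoff:
Column X: max payoff to Row = 5
Column Y: max payoff to Row = -2
Column Z: max payoff to Row = 0
Minimum is -2, achieved by column Y.
Minimax strategy: Y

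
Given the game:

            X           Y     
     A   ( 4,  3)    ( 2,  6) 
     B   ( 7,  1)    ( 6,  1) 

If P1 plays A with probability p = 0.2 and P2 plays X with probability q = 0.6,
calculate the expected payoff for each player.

E[P1] = 5.92, E[P2] = 1.64

Work:
E[P1] = p·q·π₁(A,X) + p·(1-q)·π₁(A,Y) + (1-p)·q·π₁(B,X) + (1-p)·(1-q)·π₁(B,Y)
= 0.2·0.6·4 + 0.2·0.4·2 + 0.8·0.6·7 + 0.8·0.4·6
= 5.92

E[P2] = 1.64 (similar calculation)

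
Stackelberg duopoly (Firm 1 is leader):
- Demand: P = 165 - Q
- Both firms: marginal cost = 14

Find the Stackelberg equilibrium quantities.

q₁* (leader) = 75.5, q₂* (follower) = 37.75

Work:
Follower's reaction: q₂ = (a - c - q₁)/2
Leader substitutes: π₁ = q₁·(a - q₁ - (a-c-q₁)/2 - c)
FOC: q₁* = (165 - 14)/2 = 75.50
Then: q₂* = (165 - 14 - 75.5)/2 = 37.75
Leader has first-mover advantage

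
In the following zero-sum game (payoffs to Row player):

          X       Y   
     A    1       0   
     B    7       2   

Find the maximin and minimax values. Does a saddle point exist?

Maximin = 2, Minimax = 2, Saddle: True

Work:
Row minimums: [0, 2] → maximin = 2
Column maximums: [7, 2] → minimax = 2
Saddle point exists! Game value = 2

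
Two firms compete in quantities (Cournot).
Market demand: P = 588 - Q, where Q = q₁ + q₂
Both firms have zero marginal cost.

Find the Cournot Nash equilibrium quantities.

q₁* = q₂* = 196.0; P* = 196.0

Work:
Profit: π_i = P·q_i = (a - q_i - q_j)·q_i
FOC: ∂π_i/∂q_i = a - 2q_i - q_j = 0
Reaction function: q_i = (588 - q_j)/2
Symmetry: q* = 588/3 = 196.0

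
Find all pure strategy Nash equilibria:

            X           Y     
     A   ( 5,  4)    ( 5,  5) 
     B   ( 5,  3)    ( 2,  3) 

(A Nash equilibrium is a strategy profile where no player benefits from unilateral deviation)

Nash equilibrium: (A, Y), (B, X)

Work:
Best responses:
  P1 vs X: payoffs [5, 5] → best response A/B (payoff 5)
  P1 vs Y: payoffs [5, 2] → best response A (payoff 5)
  P2 vs A: payoffs [4, 5] → best response Y (payoff 5)
  P2 vs B: payoffs [3, 3] → best response X/Y (payoff 3)
Mutual best responses: (A,Y), (B,X) → Nash equilibria.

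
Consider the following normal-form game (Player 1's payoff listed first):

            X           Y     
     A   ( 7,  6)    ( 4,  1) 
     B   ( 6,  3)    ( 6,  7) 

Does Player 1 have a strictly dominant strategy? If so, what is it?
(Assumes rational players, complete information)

No strictly dominant strategy exists for Player 1

Work:
A strategy strictly dominates another if it gives a strictly higher payoff against every opponent action. Compare each pair of P1's strategies column-by-column:
  A vs B: [7 vs 6, 4 vs 6] → A does not strictly dominate B (column Y: 4 ≤ 6)
  B vs A: [6 vs 7, 6 vs 4] → B does not strictly dominate A (column X: 6 ≤ 7)
No single strategy strictly dominates all others → no strictly dominant strategy.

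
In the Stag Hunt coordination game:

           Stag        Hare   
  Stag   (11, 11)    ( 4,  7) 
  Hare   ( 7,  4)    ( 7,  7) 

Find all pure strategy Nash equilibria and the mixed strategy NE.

Pure NE: (Stag, Stag) and (Hare, Hare); Mixed NE: p = 0.4286, q = 0.4286

Work:
Check pure NE:
(Stag, Stag): (11, 11) - no unilateral deviation beneficial
(Hare, Hare): (7, 7) - no unilateral deviation beneficial
Mixed NE: P1 plays Stag with p = 0.4286, P2 plays Stag with q = 0.4286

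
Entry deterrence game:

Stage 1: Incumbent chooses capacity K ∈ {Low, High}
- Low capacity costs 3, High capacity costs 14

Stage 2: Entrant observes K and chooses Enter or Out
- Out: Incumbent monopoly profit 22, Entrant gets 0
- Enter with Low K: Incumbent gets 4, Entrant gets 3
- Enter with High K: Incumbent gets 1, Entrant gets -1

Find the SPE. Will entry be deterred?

SPE: (High, Enter|Low, Out|High); Entry deterred. Incumbent net profit = 8

Work:
After Low K: Entrant enters (3 > 0)
After High K: Entrant stays out (-1 < 0)
Incumbent: Low → 4−3=1, High → 22−14=8
Incumbent chooses High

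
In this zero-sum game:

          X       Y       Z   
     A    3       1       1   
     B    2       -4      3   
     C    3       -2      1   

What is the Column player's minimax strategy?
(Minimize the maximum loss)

Column should play Y, value = 1

Work:
Column player minimizes Row's maximum payoff:
Column X: max payoff to Row = 3
Column Y: max payoff to Row = 1
Column Z: max payoff to Row = 3
Minimum is 1, achieved by column Y.
Minimax strategy: Y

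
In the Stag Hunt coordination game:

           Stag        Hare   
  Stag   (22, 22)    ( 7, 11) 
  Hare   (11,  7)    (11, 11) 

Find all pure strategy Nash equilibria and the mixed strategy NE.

Pure NE: (Stag, Stag) and (Hare, Hare); Mixed NE: p = 0.2667, q = 0.2667

Work:
Check pure NE:
(Stag, Stag): (22, 22) - no unilateral deviation beneficial
(Hare, Hare): (11, 11) - no unilateral deviation beneficial
Mixed NE: P1 plays Stag with p = 0.2667, P2 plays Stag with q = 0.2667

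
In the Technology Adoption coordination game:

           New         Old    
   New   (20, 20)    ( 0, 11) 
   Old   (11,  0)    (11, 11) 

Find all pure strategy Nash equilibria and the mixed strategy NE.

Pure NE: (New, New) and (Old, Old); Mixed NE: p = 0.55, q = 0.55

Work:
Check pure NE:
(New, New): (20, 20) - no unilateral deviation beneficial
(Old, Old): (11, 11) - no unilateral deviation beneficial
Mixed NE: P1 plays New with p = 0.55, P2 plays New with q = 0.55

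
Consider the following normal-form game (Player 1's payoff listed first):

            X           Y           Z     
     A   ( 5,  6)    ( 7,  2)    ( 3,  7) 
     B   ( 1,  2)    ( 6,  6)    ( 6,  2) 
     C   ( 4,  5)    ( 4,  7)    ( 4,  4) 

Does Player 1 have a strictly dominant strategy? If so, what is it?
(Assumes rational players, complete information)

No strictly dominant strategy exists for Player 1

Work:
A strategy strictly dominates another if it gives a strictly higher payoff against every opponent action. Compare each pair of P1's strategies column-by-column:
  A vs B: [5 vs 1, 7 vs 6, 3 vs 6] → A does not strictly dominate B (column Z: 3 ≤ 6)
  A vs C: [5 vs 4, 7 vs 4, 3 vs 4] → A does not strictly dominate C (column Z: 3 ≤ 4)
  B vs A: [1 vs 5, 6 vs 7, 6 vs 3] → B does not strictly dominate A (column X: 1 ≤ 5)
  B vs C: [1 vs 4, 6 vs 4, 6 vs 4] → B does not strictly dominate C (column X: 1 ≤ 4)
  C vs A: [4 vs 5, 4 vs 7, 4 vs 3] → C does not strictly dominate A (column X: 4 ≤ 5)
  C vs B: [4 vs 1, 4 vs 6, 4 vs 6] → C does not strictly dominate B (column Y: 4 ≤ 6)
No single strategy strictly dominates all others → no strictly dominant strategy.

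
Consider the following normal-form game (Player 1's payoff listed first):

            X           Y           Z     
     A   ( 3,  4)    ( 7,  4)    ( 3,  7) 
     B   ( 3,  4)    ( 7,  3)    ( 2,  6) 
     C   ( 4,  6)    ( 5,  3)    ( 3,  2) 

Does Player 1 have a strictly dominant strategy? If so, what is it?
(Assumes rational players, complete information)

No strictly dominant strategy exists for Player 1

Work:
A strategy strictly dominates another if it gives a strictly higher payoff against every opponent action. Compare each pair of P1's strategies column-by-column:
  A vs B: [3 vs 3, 7 vs 7, 3 vs 2] → A does not strictly dominate B (column X: 3 ≤ 3)
  A vs C: [3 vs 4, 7 vs 5, 3 vs 3] → A does not strictly dominate C (column X: 3 ≤ 4)
  B vs A: [3 vs 3, 7 vs 7, 2 vs 3] → B does not strictly dominate A (column X: 3 ≤ 3)
  B vs C: [3 vs 4, 7 vs 5, 2 vs 3] → B does not strictly dominate C (column X: 3 ≤ 4)
  C vs A: [4 vs 3, 5 vs 7, 3 vs 3] → C does not strictly dominate A (column Y: 5 ≤ 7)
  C vs B: [4 vs 3, 5 vs 7, 3 vs 2] → C does not strictly dominate B (column Y: 5 ≤ 7)
No single strategy strictly dominates all others → no strictly dominant strategy.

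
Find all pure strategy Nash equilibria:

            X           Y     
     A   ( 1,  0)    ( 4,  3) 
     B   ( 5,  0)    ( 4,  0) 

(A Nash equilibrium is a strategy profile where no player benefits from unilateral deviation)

Nash equilibrium: (A, Y), (B, X), (B, Y)

Work:
Best responses:
  P1 vs X: payoffs [1, 5] → best response B (payoff 5)
  P1 vs Y: payoffs [4, 4] → best response A/B (payoff 4)
  P2 vs A: payoffs [0, 3] → best response Y (payoff 3)
  P2 vs B: payoffs [0, 0] → best response X/Y (payoff 0)
Mutual best responses: (A,Y), (B,X), (B,Y) → Nash equilibria.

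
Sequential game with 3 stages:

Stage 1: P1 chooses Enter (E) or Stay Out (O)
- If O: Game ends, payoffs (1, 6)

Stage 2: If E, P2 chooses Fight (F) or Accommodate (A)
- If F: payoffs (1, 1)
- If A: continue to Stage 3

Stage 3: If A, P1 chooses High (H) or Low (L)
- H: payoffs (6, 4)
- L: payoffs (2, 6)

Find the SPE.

SPE: (E, A, H); Outcome (6, 4)

Work:
Stage 3: P1 chooses H (6 vs 2)
Stage 2: P2: F->1, A->4 (anticipating H). Choose A
Stage 1: P1: O->1, E->6 (anticipating A, H). Choose E
SPE path: E -> A -> H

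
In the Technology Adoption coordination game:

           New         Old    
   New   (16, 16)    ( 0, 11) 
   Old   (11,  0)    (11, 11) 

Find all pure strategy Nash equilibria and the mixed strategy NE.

Pure NE: (New, New) and (Old, Old); Mixed NE: p = 0.6875, q = 0.6875

Work:
Check pure NE:
(New, New): (16, 16) - no unilateral deviation beneficial
(Old, Old): (11, 11) - no unilateral deviation beneficial
Mixed NE: P1 plays New with p = 0.6875, P2 plays New with q = 0.6875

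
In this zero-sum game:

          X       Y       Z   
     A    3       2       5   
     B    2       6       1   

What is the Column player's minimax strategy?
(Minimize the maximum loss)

Column should play X, value = 3

Work:
Column player minimizes Row's maximum payoff:
Column X: max payoff to Row = 3
Column Y: max payoff to Row = 6
Column Z: max payoff to Row = 5
Minimum is 3, achieved by column X.
Minimax strategy: X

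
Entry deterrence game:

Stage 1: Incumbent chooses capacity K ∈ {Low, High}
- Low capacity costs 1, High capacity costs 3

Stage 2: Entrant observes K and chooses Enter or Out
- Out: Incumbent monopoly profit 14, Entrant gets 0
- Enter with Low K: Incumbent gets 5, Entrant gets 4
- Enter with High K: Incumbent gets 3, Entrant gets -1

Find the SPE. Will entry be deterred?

SPE: (High, Enter|Low, Out|High); Entry deterred. Incumbent net profit = 11

Work:
After Low K: Entrant enters (4 > 0)
After High K: Entrant stays out (-1 < 0)
Incumbent: Low → 5−1=4, High → 14−3=11
Incumbent chooses High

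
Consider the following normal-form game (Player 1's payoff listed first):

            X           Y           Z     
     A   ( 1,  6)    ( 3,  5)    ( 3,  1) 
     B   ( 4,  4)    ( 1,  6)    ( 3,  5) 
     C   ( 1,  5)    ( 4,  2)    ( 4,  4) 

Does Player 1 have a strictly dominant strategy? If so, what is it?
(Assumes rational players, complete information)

No strictly dominant strategy exists for Player 1

Work:
A strategy strictly dominates another if it gives a strictly higher payoff against every opponent action. Compare each pair of P1's strategies column-by-column:
  A vs B: [1 vs 4, 3 vs 1, 3 vs 3] → A does not strictly dominate B (column X: 1 ≤ 4)
  A vs C: [1 vs 1, 3 vs 4, 3 vs 4] → A does not strictly dominate C (column X: 1 ≤ 1)
  B vs A: [4 vs 1, 1 vs 3, 3 vs 3] → B does not strictly dominate A (column Y: 1 ≤ 3)
  B vs C: [4 vs 1, 1 vs 4, 3 vs 4] → B does not strictly dominate C (column Y: 1 ≤ 4)
  C vs A: [1 vs 1, 4 vs 3, 4 vs 3] → C does not strictly dominate A (column X: 1 ≤ 1)
  C vs B: [1 vs 4, 4 vs 1, 4 vs 3] → C does not strictly dominate B (column X: 1 ≤ 4)
No single strategy strictly dominates all others → no strictly dominant strategy.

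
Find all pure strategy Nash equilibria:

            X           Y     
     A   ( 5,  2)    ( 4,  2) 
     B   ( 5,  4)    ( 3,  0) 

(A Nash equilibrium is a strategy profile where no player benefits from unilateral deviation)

Nash equilibrium: (A, X), (A, Y), (B, X)

Work:
Best responses:
  P1 vs X: payoffs [5, 5] → best response A/B (payoff 5)
  P1 vs Y: payoffs [4, 3] → best response A (payoff 4)
  P2 vs A: payoffs [2, 2] → best response X/Y (payoff 2)
  P2 vs B: payoffs [4, 0] → best response X (payoff 4)
Mutual best responses: (A,X), (A,Y), (B,X) → Nash equilibria.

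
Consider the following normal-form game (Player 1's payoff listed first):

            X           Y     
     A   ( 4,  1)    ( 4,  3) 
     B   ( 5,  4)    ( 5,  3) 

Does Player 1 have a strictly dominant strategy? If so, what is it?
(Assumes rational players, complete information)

Yes, Player 1's strictly dominant strategy is B

Work:
A strategy strictly dominates another if it gives a strictly higher payoff against every opponent action. Compare each pair of P1's strategies column-by-column:
  A vs B: [4 vs 5, 4 vs 5] → A does not strictly dominate B (column X: 4 ≤ 5)
  B vs A: [5 vs 4, 5 vs 4] → B strictly dominates A
B strictly dominates every other strategy → strictly dominant.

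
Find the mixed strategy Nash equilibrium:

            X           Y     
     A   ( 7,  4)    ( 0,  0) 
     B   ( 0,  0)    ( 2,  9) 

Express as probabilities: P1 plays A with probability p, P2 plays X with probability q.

p = 0.6923, q = 0.2222

Work:
Find probabilities that make opponent indifferent:
P2 chooses q to make P1 indifferent between A and B
P1 chooses p to make P2 indifferent between X and Y
Mixed NE: P1 plays (A: 0.6923, B: 0.3077), P2 plays (X: 0.2222, Y: 0.7778)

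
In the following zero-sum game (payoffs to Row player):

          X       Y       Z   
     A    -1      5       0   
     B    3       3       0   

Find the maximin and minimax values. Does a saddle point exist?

Maximin = 0, Minimax = 0, Saddle: True

Work:
Row minimums: [-1, 0] → maximin = 0
Column maximums: [3, 5, 0] → minimax = 0
Saddle point exists! Game value = 0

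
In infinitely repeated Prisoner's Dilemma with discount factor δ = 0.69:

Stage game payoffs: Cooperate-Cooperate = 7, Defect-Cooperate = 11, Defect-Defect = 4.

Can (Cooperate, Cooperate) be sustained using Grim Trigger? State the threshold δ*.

δ* = 0.5714; since δ = 0.69 ≥ 0.5714, cooperation can be sustained

Work:
For Grim Trigger:
Cooperate forever: 7/(1-δ)
Defect then punished: 11 + 4·δ/(1-δ)
Need: 7/(1-δ) ≥ 11 + 4·δ/(1-δ)
Solving: δ ≥ (T-R)/(T-P) = (11-7)/(11-4) = 0.5714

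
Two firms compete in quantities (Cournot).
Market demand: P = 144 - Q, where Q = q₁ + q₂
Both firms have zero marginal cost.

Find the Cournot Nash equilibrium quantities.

q₁* = q₂* = 48.0; P* = 48.0

Work:
Profit: π_i = P·q_i = (a - q_i - q_j)·q_i
FOC: ∂π_i/∂q_i = a - 2q_i - q_j = 0
Reaction function: q_i = (144 - q_j)/2
Symmetry: q* = 144/3 = 48.0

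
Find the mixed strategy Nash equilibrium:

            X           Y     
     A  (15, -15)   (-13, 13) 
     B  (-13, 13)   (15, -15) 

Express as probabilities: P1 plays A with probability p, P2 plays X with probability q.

p = 0.5, q = 0.5

Work:
Find probabilities that make opponent indifferent:
P2 chooses q to make P1 indifferent between A and B
P1 chooses p to make P2 indifferent between X and Y
Mixed NE: P1 plays (A: 0.5, B: 0.5), P2 plays (X: 0.5, Y: 0.5)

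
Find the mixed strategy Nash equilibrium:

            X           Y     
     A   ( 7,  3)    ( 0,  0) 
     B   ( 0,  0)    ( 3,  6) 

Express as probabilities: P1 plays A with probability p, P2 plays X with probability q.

p = 0.6667, q = 0.3

Work:
Find probabilities that make opponent indifferent:
P2 chooses q to make P1 indifferent between A and B
P1 chooses p to make P2 indifferent between X and Y
Mixed NE: P1 plays (A: 0.6667, B: 0.3333), P2 plays (X: 0.3, Y: 0.7)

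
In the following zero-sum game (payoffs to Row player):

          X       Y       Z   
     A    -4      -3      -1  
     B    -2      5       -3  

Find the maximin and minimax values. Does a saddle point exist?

Maximin = -3, Minimax = -2, Saddle: False

Work:
Row minimums: [-4, -3] → maximin = -3
Column maximums: [-2, 5, -1] → minimax = -2
No saddle point (maximin ≠ minimax). Mixed strategy needed.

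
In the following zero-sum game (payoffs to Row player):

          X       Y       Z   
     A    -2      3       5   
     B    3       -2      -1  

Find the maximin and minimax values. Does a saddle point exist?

Maximin = -2, Minimax = 3, Saddle: False

Work:
Row minimums: [-2, -2] → maximin = -2
Column maximums: [3, 3, 5] → minimax = 3
No saddle point (maximin ≠ minimax). Mixed strategy needed.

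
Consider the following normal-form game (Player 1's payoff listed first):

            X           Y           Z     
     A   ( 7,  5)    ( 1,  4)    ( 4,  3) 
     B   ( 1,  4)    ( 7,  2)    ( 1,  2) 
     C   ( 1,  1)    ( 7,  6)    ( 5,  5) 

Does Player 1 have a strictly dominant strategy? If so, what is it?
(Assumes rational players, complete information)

No strictly dominant strategy exists for Player 1

Work:
A strategy strictly dominates another if it gives a strictly higher payoff against every opponent action. Compare each pair of P1's strategies column-by-column:
  A vs B: [7 vs 1, 1 vs 7, 4 vs 1] → A does not strictly dominate B (column Y: 1 ≤ 7)
  A vs C: [7 vs 1, 1 vs 7, 4 vs 5] → A does not strictly dominate C (column Y: 1 ≤ 7)
  B vs A: [1 vs 7, 7 vs 1, 1 vs 4] → B does not strictly dominate A (column X: 1 ≤ 7)
  B vs C: [1 vs 1, 7 vs 7, 1 vs 5] → B does not strictly dominate C (column X: 1 ≤ 1)
  C vs A: [1 vs 7, 7 vs 1, 5 vs 4] → C does not strictly dominate A (column X: 1 ≤ 7)
  C vs B: [1 vs 1, 7 vs 7, 5 vs 1] → C does not strictly dominate B (column X: 1 ≤ 1)
No single strategy strictly dominates all others → no strictly dominant strategy.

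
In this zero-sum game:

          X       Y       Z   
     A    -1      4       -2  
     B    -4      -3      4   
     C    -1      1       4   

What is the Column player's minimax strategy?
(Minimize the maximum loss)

Column should play X, value = -1

Work:
Column player minimizes Row's maximum payoff:
Column X: max payoff to Row = -1
Column Y: max payoff to Row = 4
Column Z: max payoff to Row = 4
Minimum is -1, achieved by column X.
Minimax strategy: X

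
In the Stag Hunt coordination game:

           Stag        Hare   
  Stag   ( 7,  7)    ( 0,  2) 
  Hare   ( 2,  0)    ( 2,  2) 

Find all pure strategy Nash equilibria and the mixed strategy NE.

Pure NE: (Stag, Stag) and (Hare, Hare); Mixed NE: p = 0.2857, q = 0.2857

Work:
Check pure NE:
(Stag, Stag): (7, 7) - no unilateral deviation beneficial
(Hare, Hare): (2, 2) - no unilateral deviation beneficial
Mixed NE: P1 plays Stag with p = 0.2857, P2 plays Stag with q = 0.2857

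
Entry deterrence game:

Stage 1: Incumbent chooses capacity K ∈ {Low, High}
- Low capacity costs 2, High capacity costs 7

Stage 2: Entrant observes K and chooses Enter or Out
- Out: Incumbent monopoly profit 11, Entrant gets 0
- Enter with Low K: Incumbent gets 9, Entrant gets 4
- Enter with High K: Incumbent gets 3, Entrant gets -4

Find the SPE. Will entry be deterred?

SPE: (Low, Enter|Low, Out|High); Entry not deterred. Incumbent net profit = 7, Entrant gets 4

Work:
After Low K: Entrant enters (4 > 0)
After High K: Entrant stays out (-4 < 0)
Incumbent: Low → 9−2=7, High → 11−7=4
Incumbent chooses Low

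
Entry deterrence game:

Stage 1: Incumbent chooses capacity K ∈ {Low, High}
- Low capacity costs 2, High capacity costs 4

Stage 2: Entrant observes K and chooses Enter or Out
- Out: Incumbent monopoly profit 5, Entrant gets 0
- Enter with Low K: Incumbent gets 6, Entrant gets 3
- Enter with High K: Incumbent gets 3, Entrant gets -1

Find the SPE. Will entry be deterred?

SPE: (Low, Enter|Low, Out|High); Entry not deterred. Incumbent net profit = 4, Entrant gets 3

Work:
After Low K: Entrant enters (3 > 0)
After High K: Entrant stays out (-1 < 0)
Incumbent: Low → 6−2=4, High → 5−4=1
Incumbent chooses Low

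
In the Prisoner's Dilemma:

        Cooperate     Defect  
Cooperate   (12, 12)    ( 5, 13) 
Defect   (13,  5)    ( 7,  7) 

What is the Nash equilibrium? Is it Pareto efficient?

(Defect, Defect) is NE; not Pareto efficient

Work:
Defect dominates Cooperate for both players:
If P2 cooperates: Defect (13) > Cooperate (12)
If P2 defects: Defect (7) > Cooperate (5)
NE: (Defect, Defect) with payoff (7, 7)
But (Cooperate, Cooperate) = (12, 12) Pareto dominates (7, 7)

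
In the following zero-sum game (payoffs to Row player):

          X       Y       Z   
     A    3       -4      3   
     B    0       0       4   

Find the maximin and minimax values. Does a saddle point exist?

Maximin = 0, Minimax = 0, Saddle: True

Work:
Row minimums: [-4, 0] → maximin = 0
Column maximums: [3, 0, 4] → minimax = 0
Saddle point exists! Game value = 0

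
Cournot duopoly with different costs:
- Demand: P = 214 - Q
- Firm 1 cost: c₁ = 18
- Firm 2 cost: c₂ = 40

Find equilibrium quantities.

q₁* = 72.67, q₂* = 50.67

Work:
Reaction: q₁ = (214 - 18 - q₂)/2
Reaction: q₂ = (214 - 40 - q₁)/2
Solve simultaneously:
q₁* = (214 - 2×18 + 40)/3 = 72.67
q₂* = (214 - 2×40 + 18)/3 = 50.67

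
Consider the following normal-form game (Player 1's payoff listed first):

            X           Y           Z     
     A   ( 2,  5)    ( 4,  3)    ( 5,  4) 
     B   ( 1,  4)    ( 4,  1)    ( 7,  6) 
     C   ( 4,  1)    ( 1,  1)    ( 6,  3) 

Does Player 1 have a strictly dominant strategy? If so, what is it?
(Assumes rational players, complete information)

No strictly dominant strategy exists for Player 1

Work:
A strategy strictly dominates another if it gives a strictly higher payoff against every opponent action. Compare each pair of P1's strategies column-by-column:
  A vs B: [2 vs 1, 4 vs 4, 5 vs 7] → A does not strictly dominate B (column Y: 4 ≤ 4)
  A vs C: [2 vs 4, 4 vs 1, 5 vs 6] → A does not strictly dominate C (column X: 2 ≤ 4)
  B vs A: [1 vs 2, 4 vs 4, 7 vs 5] → B does not strictly dominate A (column X: 1 ≤ 2)
  B vs C: [1 vs 4, 4 vs 1, 7 vs 6] → B does not strictly dominate C (column X: 1 ≤ 4)
  C vs A: [4 vs 2, 1 vs 4, 6 vs 5] → C does not strictly dominate A (column Y: 1 ≤ 4)
  C vs B: [4 vs 1, 1 vs 4, 6 vs 7] → C does not strictly dominate B (column Y: 1 ≤ 4)
No single strategy strictly dominates all others → no strictly dominant strategy.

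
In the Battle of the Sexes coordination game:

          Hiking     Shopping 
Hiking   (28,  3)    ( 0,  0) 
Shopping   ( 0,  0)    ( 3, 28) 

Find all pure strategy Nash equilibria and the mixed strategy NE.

Pure NE: (Hiking, Hiking) and (Shopping, Shopping); Mixed NE: p = 0.9032, q = 0.0968

Work:
Check pure NE:
(Hiking, Hiking): (28, 3) - no unilateral deviation beneficial
(Shopping, Shopping): (3, 28) - no unilateral deviation beneficial
Mixed NE: P1 plays Hiking with p = 0.9032, P2 plays Hiking with q = 0.0968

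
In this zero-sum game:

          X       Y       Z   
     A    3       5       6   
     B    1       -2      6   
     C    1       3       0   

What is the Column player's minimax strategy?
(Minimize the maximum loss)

Column should play X, value = 3

Work:
Column player minimizes Row's maximum payoff:
Column X: max payoff to Row = 3
Column Y: max payoff to Row = 5
Column Z: max payoff to Row = 6
Minimum is 3, achieved by column X.
Minimax strategy: X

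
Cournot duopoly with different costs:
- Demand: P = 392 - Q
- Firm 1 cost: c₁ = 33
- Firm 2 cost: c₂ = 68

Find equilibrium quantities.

q₁* = 131.33, q₂* = 96.33

Work:
Reaction: q₁ = (392 - 33 - q₂)/2
Reaction: q₂ = (392 - 68 - q₁)/2
Solve simultaneously:
q₁* = (392 - 2×33 + 68)/3 = 131.33
q₂* = (392 - 2×68 + 33)/3 = 96.33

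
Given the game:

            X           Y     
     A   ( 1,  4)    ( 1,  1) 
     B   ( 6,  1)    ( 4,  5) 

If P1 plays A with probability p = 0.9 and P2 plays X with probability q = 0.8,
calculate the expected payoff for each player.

E[P1] = 1.46, E[P2] = 3.24

Work:
E[P1] = p·q·π₁(A,X) + p·(1-q)·π₁(A,Y) + (1-p)·q·π₁(B,X) + (1-p)·(1-q)·π₁(B,Y)
= 0.9·0.8·1 + 0.9·0.2·1 + 0.1·0.8·6 + 0.1·0.2·4
= 1.46

E[P2] = 3.24 (similar calculation)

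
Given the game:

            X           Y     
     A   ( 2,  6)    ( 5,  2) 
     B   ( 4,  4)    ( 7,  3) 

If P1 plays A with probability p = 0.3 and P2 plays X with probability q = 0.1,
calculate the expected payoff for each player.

E[P1] = 6.1, E[P2] = 2.89

Work:
E[P1] = p·q·π₁(A,X) + p·(1-q)·π₁(A,Y) + (1-p)·q·π₁(B,X) + (1-p)·(1-q)·π₁(B,Y)
= 0.3·0.1·2 + 0.3·0.9·5 + 0.7·0.1·4 + 0.7·0.9·7
= 6.1

E[P2] = 2.89 (similar calculation)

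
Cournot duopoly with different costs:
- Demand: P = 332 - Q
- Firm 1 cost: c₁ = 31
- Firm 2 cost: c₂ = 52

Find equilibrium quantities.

q₁* = 107.33, q₂* = 86.33

Work:
Reaction: q₁ = (332 - 31 - q₂)/2
Reaction: q₂ = (332 - 52 - q₁)/2
Solve simultaneously:
q₁* = (332 - 2×31 + 52)/3 = 107.33
q₂* = (332 - 2×52 + 31)/3 = 86.33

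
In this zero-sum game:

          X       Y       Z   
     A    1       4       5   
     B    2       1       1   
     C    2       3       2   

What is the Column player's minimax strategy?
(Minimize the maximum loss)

Column should play X, value = 2

Work:
Column player minimizes Row's maximum payoff:
Column X: max payoff to Row = 2
Column Y: max payoff to Row = 4
Column Z: max payoff to Row = 5
Minimum is 2, achieved by column X.
Minimax strategy: X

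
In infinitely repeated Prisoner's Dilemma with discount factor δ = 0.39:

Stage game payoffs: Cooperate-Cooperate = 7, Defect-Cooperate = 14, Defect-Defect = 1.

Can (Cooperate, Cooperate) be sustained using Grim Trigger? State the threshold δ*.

δ* = 0.5385; since δ = 0.39 < 0.5385, cooperation cannot be sustained

Work:
For Grim Trigger:
Cooperate forever: 7/(1-δ)
Defect then punished: 14 + 1·δ/(1-δ)
Need: 7/(1-δ) ≥ 14 + 1·δ/(1-δ)
Solving: δ ≥ (T-R)/(T-P) = (14-7)/(14-1) = 0.5385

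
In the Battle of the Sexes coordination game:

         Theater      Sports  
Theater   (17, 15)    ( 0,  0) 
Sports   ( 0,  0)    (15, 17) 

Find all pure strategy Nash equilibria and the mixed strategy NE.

Pure NE: (Theater, Theater) and (Sports, Sports); Mixed NE: p = 0.5312, q = 0.4688

Work:
Check pure NE:
(Theater, Theater): (17, 15) - no unilateral deviation beneficial
(Sports, Sports): (15, 17) - no unilateral deviation beneficial
Mixed NE: P1 plays Theater with p = 0.5312, P2 plays Theater with q = 0.4688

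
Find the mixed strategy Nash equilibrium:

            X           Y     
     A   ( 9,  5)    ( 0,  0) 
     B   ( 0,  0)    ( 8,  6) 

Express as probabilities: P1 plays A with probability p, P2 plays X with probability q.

p = 0.5455, q = 0.4706

Work:
Find probabilities that make opponent indifferent:
P2 chooses q to make P1 indifferent between A and B
P1 chooses p to make P2 indifferent between X and Y
Mixed NE: P1 plays (A: 0.5455, B: 0.4545), P2 plays (X: 0.4706, Y: 0.5294)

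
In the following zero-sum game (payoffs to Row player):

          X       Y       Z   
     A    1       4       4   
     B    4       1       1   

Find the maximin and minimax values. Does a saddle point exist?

Maximin = 1, Minimax = 4, Saddle: False

Work:
Row minimums: [1, 1] → maximin = 1
Column maximums: [4, 4, 4] → minimax = 4
No saddle point (maximin ≠ minimax). Mixed strategy needed.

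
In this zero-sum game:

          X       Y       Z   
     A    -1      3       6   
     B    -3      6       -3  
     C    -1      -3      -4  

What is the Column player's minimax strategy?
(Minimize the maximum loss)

Column should play X, value = -1

Work:
Column player minimizes Row's maximum payoff:
Column X: max payoff to Row = -1
Column Y: max payoff to Row = 6
Column Z: max payoff to Row = 6
Minimum is -1, achieved by column X.
Minimax strategy: X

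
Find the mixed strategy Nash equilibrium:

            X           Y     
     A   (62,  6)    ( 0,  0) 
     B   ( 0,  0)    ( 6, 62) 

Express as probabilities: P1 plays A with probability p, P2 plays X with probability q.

p = 0.9118, q = 0.0882

Work:
Find probabilities that make opponent indifferent:
P2 chooses q to make P1 indifferent between A and B
P1 chooses p to make P2 indifferent between X and Y
Mixed NE: P1 plays (A: 0.9118, B: 0.0882), P2 plays (X: 0.0882, Y: 0.9118)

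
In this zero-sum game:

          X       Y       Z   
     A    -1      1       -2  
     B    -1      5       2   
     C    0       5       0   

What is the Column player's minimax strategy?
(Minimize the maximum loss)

Column should play X, value = 0

Work:
Column player minimizes Row's maximum payoff:
Column X: max payoff to Row = 0
Column Y: max payoff to Row = 5
Column Z: max payoff to Row = 2
Minimum is 0, achieved by column X.
Minimax strategy: X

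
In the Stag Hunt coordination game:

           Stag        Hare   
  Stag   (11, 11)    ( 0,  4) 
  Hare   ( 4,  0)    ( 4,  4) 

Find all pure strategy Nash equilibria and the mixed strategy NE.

Pure NE: (Stag, Stag) and (Hare, Hare); Mixed NE: p = 0.3636, q = 0.3636

Work:
Check pure NE:
(Stag, Stag): (11, 11) - no unilateral deviation beneficial
(Hare, Hare): (4, 4) - no unilateral deviation beneficial
Mixed NE: P1 plays Stag with p = 0.3636, P2 plays Stag with q = 0.3636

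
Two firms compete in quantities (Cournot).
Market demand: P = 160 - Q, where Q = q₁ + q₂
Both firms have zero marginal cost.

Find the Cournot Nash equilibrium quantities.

q₁* = q₂* = 53.33; P* = 53.33

Work:
Profit: π_i = P·q_i = (a - q_i - q_j)·q_i
FOC: ∂π_i/∂q_i = a - 2q_i - q_j = 0
Reaction function: q_i = (160 - q_j)/2
Symmetry: q* = 160/3 = 53.33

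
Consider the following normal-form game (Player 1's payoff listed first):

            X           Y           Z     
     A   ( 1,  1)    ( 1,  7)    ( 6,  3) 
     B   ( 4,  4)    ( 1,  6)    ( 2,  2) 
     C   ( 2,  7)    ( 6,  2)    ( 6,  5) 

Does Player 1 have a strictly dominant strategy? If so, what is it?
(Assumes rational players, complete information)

No strictly dominant strategy exists for Player 1

Work:
A strategy strictly dominates another if it gives a strictly higher payoff against every opponent action. Compare each pair of P1's strategies column-by-column:
  A vs B: [1 vs 4, 1 vs 1, 6 vs 2] → A does not strictly dominate B (column X: 1 ≤ 4)
  A vs C: [1 vs 2, 1 vs 6, 6 vs 6] → A does not strictly dominate C (column X: 1 ≤ 2)
  B vs A: [4 vs 1, 1 vs 1, 2 vs 6] → B does not strictly dominate A (column Y: 1 ≤ 1)
  B vs C: [4 vs 2, 1 vs 6, 2 vs 6] → B does not strictly dominate C (column Y: 1 ≤ 6)
  C vs A: [2 vs 1, 6 vs 1, 6 vs 6] → C does not strictly dominate A (column Z: 6 ≤ 6)
  C vs B: [2 vs 4, 6 vs 1, 6 vs 2] → C does not strictly dominate B (column X: 2 ≤ 4)
No single strategy strictly dominates all others → no strictly dominant strategy.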